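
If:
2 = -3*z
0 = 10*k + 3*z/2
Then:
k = 1/10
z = -2/3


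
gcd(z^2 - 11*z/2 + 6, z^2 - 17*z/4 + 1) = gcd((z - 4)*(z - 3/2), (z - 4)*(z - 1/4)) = z - 4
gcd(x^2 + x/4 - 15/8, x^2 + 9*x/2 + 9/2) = x + 3/2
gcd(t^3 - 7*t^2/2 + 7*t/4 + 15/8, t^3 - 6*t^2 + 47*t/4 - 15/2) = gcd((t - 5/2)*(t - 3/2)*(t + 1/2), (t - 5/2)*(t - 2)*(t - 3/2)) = t^2 - 4*t + 15/4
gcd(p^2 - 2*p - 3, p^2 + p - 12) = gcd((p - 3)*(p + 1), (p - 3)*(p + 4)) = p - 3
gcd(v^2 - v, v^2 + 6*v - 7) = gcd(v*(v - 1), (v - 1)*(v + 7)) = v - 1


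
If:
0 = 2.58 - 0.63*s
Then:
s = 4.10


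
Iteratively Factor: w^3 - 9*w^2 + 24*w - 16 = (w - 4)*(w^2 - 5*w + 4) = (w - 4)*(w - 1)*(w - 4)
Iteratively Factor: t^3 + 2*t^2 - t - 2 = (t + 2)*(t^2 - 1) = (t - 1)*(t + 2)*(t + 1)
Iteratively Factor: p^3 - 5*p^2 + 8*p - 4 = (p - 2)*(p^2 - 3*p + 2) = (p - 2)*(p - 1)*(p - 2)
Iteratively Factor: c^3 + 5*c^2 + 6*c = (c + 3)*(c^2 + 2*c) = (c + 2)*(c + 3)*(c)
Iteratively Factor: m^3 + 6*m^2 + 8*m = (m + 4)*(m^2 + 2*m) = (m + 2)*(m + 4)*(m)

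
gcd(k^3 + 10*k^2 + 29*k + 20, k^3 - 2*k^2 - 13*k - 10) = k + 1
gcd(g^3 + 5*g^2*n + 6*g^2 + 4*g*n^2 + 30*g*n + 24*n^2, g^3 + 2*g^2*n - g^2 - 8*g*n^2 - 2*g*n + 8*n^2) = g + 4*n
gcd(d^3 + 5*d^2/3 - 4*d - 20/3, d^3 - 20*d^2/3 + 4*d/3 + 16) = d - 2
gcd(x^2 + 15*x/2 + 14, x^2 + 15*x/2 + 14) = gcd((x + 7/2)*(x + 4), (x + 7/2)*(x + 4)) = x^2 + 15*x/2 + 14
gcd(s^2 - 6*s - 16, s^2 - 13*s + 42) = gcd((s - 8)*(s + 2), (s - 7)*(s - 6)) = 1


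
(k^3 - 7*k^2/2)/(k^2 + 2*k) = k*(2*k - 7)/(2*(k + 2))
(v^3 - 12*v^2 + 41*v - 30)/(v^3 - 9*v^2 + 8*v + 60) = (v - 1)/(v + 2)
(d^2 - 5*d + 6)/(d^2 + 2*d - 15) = (d - 2)/(d + 5)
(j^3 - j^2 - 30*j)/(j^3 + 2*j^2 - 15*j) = (j - 6)/(j - 3)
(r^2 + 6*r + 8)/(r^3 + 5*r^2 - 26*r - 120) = (r + 2)/(r^2 + r - 30)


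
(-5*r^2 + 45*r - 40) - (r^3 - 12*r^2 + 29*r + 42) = -r^3 + 7*r^2 + 16*r - 82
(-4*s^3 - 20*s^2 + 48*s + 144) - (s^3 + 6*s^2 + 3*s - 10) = -5*s^3 - 26*s^2 + 45*s + 154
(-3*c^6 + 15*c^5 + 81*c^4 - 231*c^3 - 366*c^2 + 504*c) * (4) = -12*c^6 + 60*c^5 + 324*c^4 - 924*c^3 - 1464*c^2 + 2016*c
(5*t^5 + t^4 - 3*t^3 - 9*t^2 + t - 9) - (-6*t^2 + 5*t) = 5*t^5 + t^4 - 3*t^3 - 3*t^2 - 4*t - 9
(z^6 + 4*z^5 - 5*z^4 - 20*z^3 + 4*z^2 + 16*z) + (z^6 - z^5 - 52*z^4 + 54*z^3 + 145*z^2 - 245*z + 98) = 2*z^6 + 3*z^5 - 57*z^4 + 34*z^3 + 149*z^2 - 229*z + 98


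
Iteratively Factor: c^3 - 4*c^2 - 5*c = (c + 1)*(c^2 - 5*c) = c*(c + 1)*(c - 5)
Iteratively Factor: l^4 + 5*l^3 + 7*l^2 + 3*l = (l + 1)*(l^3 + 4*l^2 + 3*l) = (l + 1)*(l + 3)*(l^2 + l) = l*(l + 1)*(l + 3)*(l + 1)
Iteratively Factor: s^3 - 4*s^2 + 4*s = (s)*(s^2 - 4*s + 4) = s*(s - 2)*(s - 2)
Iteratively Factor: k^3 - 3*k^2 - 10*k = (k)*(k^2 - 3*k - 10) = k*(k - 5)*(k + 2)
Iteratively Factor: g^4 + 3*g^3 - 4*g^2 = (g - 1)*(g^3 + 4*g^2) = g*(g - 1)*(g^2 + 4*g) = g*(g - 1)*(g + 4)*(g)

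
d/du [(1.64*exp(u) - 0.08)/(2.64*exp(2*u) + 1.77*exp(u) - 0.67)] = (-4.3296*exp(2*u) + 0.4224*exp(u) - 0.9572)*exp(u)/(6.9696*exp(4*u) + 9.3456*exp(3*u) - 0.4047*exp(2*u) - 2.3718*exp(u) + 0.4489)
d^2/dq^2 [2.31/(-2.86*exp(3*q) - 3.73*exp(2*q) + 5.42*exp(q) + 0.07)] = (-2.31*(8.58*exp(2*q) + 7.46*exp(q) - 5.42)*(17.16*exp(2*q) + 14.92*exp(q) - 10.84)*exp(q) + (59.4594*exp(2*q) + 34.4652*exp(q) - 12.5202)*(2.86*exp(3*q) + 3.73*exp(2*q) - 5.42*exp(q) - 0.07))*exp(q)/(2.86*exp(3*q) + 3.73*exp(2*q) - 5.42*exp(q) - 0.07)^3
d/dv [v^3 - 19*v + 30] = 3*v^2 - 19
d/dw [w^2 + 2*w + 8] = 2*w + 2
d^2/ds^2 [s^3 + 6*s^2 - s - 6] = 6*s + 12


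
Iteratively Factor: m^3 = (m)*(m^2) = m^2*(m)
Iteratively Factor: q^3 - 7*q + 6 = (q + 3)*(q^2 - 3*q + 2) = (q - 2)*(q + 3)*(q - 1)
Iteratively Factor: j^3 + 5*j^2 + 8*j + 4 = (j + 1)*(j^2 + 4*j + 4) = (j + 1)*(j + 2)*(j + 2)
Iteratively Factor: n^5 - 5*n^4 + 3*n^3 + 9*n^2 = (n - 3)*(n^4 - 2*n^3 - 3*n^2) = n*(n - 3)*(n^3 - 2*n^2 - 3*n) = n*(n - 3)*(n + 1)*(n^2 - 3*n) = n*(n - 3)^2*(n + 1)*(n)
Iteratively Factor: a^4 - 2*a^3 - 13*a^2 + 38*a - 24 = (a - 2)*(a^3 - 13*a + 12) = (a - 2)*(a - 1)*(a^2 + a - 12) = (a - 2)*(a - 1)*(a + 4)*(a - 3)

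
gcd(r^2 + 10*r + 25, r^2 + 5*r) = r + 5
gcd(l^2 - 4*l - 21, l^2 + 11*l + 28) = 1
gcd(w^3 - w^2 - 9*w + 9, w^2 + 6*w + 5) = 1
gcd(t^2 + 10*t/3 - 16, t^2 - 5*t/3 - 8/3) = t - 8/3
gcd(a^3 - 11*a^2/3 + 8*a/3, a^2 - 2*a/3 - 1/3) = a - 1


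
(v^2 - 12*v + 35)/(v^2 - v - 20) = (v - 7)/(v + 4)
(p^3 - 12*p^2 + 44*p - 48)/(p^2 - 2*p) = p - 10 + 24/p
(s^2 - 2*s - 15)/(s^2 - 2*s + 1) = (s^2 - 2*s - 15)/(s^2 - 2*s + 1)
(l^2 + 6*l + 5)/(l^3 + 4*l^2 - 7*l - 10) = 1/(l - 2)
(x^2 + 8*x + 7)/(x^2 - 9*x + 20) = (x^2 + 8*x + 7)/(x^2 - 9*x + 20)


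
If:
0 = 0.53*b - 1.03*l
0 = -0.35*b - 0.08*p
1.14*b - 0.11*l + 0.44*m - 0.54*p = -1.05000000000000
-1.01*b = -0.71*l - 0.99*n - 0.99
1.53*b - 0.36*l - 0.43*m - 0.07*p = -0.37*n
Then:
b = -0.12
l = -0.06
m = -1.41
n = -1.08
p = 0.55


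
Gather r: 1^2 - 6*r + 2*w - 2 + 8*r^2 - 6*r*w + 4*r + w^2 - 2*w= 8*r^2 + r*(-6*w - 2) + w^2 - 1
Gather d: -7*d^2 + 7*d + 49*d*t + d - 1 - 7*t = -7*d^2 + d*(49*t + 8) - 7*t - 1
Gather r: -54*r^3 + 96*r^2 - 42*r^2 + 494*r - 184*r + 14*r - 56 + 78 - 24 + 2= -54*r^3 + 54*r^2 + 324*r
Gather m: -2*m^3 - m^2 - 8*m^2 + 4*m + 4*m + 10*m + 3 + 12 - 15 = -2*m^3 - 9*m^2 + 18*m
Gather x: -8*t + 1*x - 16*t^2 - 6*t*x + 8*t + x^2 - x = -16*t^2 - 6*t*x + x^2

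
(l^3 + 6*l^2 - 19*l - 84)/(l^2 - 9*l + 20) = (l^2 + 10*l + 21)/(l - 5)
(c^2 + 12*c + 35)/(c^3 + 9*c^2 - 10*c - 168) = (c + 5)/(c^2 + 2*c - 24)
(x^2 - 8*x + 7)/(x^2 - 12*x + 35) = (x - 1)/(x - 5)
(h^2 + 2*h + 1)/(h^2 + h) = (h + 1)/h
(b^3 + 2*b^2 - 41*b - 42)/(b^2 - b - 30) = (b^2 + 8*b + 7)/(b + 5)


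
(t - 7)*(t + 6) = t^2 - t - 42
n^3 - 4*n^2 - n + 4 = (n - 4)*(n - 1)*(n + 1)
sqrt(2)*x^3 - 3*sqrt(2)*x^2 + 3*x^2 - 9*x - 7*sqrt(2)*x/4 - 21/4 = (x - 7/2)*(x + 3*sqrt(2)/2)*(sqrt(2)*x + sqrt(2)/2)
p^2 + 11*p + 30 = (p + 5)*(p + 6)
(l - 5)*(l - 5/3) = l^2 - 20*l/3 + 25/3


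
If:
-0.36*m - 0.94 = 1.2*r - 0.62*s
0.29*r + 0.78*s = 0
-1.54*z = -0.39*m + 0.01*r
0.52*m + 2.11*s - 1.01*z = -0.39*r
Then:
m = -0.70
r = -0.48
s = 0.18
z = -0.18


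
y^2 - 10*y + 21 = (y - 7)*(y - 3)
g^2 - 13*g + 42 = (g - 7)*(g - 6)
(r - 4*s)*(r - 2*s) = r^2 - 6*r*s + 8*s^2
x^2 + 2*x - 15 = (x - 3)*(x + 5)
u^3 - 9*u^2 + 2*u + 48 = (u - 8)*(u - 3)*(u + 2)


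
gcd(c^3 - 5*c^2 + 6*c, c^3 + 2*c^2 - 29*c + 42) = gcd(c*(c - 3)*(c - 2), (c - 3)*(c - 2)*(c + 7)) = c^2 - 5*c + 6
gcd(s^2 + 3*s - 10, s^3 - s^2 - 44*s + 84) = s - 2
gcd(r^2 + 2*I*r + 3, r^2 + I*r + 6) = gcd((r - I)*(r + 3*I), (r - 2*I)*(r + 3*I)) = r + 3*I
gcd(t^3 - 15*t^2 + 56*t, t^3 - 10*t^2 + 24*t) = t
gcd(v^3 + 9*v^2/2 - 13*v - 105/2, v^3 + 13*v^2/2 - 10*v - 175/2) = v^2 + 3*v/2 - 35/2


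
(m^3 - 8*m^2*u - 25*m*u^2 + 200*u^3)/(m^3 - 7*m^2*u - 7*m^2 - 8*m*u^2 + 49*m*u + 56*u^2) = (m^2 - 25*u^2)/(m^2 + m*u - 7*m - 7*u)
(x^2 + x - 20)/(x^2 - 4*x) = (x + 5)/x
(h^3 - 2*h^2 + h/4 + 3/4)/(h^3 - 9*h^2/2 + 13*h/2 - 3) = (h + 1/2)/(h - 2)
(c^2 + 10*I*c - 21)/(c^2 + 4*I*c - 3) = (c + 7*I)/(c + I)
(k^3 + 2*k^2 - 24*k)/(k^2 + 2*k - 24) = k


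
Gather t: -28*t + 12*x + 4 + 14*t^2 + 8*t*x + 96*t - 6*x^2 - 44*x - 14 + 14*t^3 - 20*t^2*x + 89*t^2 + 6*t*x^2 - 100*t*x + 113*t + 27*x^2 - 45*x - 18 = 14*t^3 + t^2*(103 - 20*x) + t*(6*x^2 - 92*x + 181) + 21*x^2 - 77*x - 28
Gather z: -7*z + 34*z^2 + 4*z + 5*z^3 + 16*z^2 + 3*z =5*z^3 + 50*z^2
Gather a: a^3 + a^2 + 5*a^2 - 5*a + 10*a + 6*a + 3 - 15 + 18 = a^3 + 6*a^2 + 11*a + 6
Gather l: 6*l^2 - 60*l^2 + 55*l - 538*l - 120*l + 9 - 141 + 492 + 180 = -54*l^2 - 603*l + 540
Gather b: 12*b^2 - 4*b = 12*b^2 - 4*b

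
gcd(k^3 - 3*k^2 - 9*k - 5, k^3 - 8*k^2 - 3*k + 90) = k - 5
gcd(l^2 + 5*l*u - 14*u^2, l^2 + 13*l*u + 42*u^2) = l + 7*u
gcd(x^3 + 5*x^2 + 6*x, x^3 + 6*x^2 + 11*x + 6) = x^2 + 5*x + 6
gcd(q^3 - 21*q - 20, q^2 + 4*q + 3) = q + 1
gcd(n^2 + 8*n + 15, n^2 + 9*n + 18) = n + 3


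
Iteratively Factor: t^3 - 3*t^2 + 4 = (t + 1)*(t^2 - 4*t + 4) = (t - 2)*(t + 1)*(t - 2)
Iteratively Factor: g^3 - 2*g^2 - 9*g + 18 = (g - 2)*(g^2 - 9) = (g - 2)*(g + 3)*(g - 3)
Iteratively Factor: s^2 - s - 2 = (s - 2)*(s + 1)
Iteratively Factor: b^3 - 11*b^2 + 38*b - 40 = (b - 2)*(b^2 - 9*b + 20) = (b - 5)*(b - 2)*(b - 4)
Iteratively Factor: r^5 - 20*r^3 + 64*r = (r - 2)*(r^4 + 2*r^3 - 16*r^2 - 32*r) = (r - 4)*(r - 2)*(r^3 + 6*r^2 + 8*r) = (r - 4)*(r - 2)*(r + 2)*(r^2 + 4*r) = r*(r - 4)*(r - 2)*(r + 2)*(r + 4)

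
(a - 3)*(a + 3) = a^2 - 9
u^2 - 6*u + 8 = (u - 4)*(u - 2)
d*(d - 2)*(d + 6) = d^3 + 4*d^2 - 12*d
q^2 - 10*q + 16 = (q - 8)*(q - 2)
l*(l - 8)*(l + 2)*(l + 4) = l^4 - 2*l^3 - 40*l^2 - 64*l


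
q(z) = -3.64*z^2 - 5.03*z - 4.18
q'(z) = -7.28*z - 5.03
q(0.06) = -4.49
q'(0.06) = -5.47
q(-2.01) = -8.78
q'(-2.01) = 9.60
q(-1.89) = -7.68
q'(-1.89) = 8.73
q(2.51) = -39.74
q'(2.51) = -23.30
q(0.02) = -4.28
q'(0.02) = -5.18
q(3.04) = -53.11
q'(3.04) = -27.16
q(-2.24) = -11.18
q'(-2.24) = 11.28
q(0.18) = -5.20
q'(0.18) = -6.34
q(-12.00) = -467.98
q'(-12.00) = 82.33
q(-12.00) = -467.98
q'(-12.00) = 82.33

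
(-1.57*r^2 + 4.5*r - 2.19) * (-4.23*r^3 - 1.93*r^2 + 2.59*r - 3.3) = 6.6411*r^5 - 16.0049*r^4 - 3.4876*r^3 + 21.0627*r^2 - 20.5221*r + 7.227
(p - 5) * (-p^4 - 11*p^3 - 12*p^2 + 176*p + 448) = -p^5 - 6*p^4 + 43*p^3 + 236*p^2 - 432*p - 2240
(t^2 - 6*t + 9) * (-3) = -3*t^2 + 18*t - 27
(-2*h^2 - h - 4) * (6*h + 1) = -12*h^3 - 8*h^2 - 25*h - 4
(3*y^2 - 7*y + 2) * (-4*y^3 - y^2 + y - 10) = -12*y^5 + 25*y^4 + 2*y^3 - 39*y^2 + 72*y - 20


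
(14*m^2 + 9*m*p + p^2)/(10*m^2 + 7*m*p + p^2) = (7*m + p)/(5*m + p)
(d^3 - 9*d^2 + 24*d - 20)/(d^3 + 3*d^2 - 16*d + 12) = (d^2 - 7*d + 10)/(d^2 + 5*d - 6)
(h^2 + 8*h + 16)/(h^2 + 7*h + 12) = (h + 4)/(h + 3)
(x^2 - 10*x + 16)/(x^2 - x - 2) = (x - 8)/(x + 1)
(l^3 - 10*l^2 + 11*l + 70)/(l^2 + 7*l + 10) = (l^2 - 12*l + 35)/(l + 5)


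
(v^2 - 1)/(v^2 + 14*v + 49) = (v^2 - 1)/(v^2 + 14*v + 49)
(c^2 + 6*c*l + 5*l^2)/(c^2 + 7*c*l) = (c^2 + 6*c*l + 5*l^2)/(c*(c + 7*l))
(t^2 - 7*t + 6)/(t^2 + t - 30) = (t^2 - 7*t + 6)/(t^2 + t - 30)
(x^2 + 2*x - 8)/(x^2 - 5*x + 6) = (x + 4)/(x - 3)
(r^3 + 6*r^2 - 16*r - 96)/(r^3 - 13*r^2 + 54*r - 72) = (r^2 + 10*r + 24)/(r^2 - 9*r + 18)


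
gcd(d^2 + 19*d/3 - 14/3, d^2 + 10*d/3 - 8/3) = d - 2/3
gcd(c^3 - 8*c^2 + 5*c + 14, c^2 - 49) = c - 7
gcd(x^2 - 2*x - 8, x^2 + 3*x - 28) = x - 4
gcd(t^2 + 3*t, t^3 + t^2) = t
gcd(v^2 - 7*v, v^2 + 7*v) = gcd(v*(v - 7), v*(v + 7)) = v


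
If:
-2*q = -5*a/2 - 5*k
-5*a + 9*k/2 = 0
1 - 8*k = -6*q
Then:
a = -18/275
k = -4/55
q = -29/110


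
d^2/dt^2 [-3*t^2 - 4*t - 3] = -6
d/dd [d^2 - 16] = 2*d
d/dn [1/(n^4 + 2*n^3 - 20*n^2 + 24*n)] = 2*(-2*n^3 - 3*n^2 + 20*n - 12)/(n^2*(n^3 + 2*n^2 - 20*n + 24)^2)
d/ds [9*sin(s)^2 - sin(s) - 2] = (18*sin(s) - 1)*cos(s)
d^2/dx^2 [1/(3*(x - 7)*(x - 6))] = 2*((x - 7)^2 + (x - 7)*(x - 6) + (x - 6)^2)/(3*(x - 7)^3*(x - 6)^3)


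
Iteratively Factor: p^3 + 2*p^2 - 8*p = (p - 2)*(p^2 + 4*p) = p*(p - 2)*(p + 4)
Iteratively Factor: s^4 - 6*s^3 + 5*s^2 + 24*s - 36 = (s - 2)*(s^3 - 4*s^2 - 3*s + 18) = (s - 2)*(s + 2)*(s^2 - 6*s + 9) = (s - 3)*(s - 2)*(s + 2)*(s - 3)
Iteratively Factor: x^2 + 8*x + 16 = (x + 4)*(x + 4)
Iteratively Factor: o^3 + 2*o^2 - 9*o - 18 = (o + 3)*(o^2 - o - 6) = (o - 3)*(o + 3)*(o + 2)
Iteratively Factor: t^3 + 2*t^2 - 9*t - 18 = (t - 3)*(t^2 + 5*t + 6) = (t - 3)*(t + 2)*(t + 3)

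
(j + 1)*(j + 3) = j^2 + 4*j + 3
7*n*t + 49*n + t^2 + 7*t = (7*n + t)*(t + 7)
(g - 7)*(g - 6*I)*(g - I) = g^3 - 7*g^2 - 7*I*g^2 - 6*g + 49*I*g + 42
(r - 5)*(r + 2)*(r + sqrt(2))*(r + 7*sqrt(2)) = r^4 - 3*r^3 + 8*sqrt(2)*r^3 - 24*sqrt(2)*r^2 + 4*r^2 - 80*sqrt(2)*r - 42*r - 140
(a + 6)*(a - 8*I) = a^2 + 6*a - 8*I*a - 48*I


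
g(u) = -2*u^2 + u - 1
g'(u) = 1 - 4*u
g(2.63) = -12.20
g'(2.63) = -9.52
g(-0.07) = -1.08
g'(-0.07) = 1.28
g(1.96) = -6.72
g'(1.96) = -6.84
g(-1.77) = -9.04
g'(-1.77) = 8.08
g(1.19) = -2.64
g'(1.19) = -3.76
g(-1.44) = -6.59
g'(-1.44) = 6.76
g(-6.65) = -96.10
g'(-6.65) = 27.60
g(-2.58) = -16.89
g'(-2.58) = 11.32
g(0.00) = -1.00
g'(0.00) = 1.00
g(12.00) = -277.00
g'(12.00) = -47.00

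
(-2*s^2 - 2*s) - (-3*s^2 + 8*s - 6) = s^2 - 10*s + 6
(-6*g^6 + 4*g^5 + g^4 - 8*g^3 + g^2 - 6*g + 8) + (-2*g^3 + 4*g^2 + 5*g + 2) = -6*g^6 + 4*g^5 + g^4 - 10*g^3 + 5*g^2 - g + 10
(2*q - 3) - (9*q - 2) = -7*q - 1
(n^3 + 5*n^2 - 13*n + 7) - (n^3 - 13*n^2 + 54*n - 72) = 18*n^2 - 67*n + 79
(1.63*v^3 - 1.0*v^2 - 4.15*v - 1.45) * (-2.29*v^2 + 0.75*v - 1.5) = -3.7327*v^5 + 3.5125*v^4 + 6.3085*v^3 + 1.708*v^2 + 5.1375*v + 2.175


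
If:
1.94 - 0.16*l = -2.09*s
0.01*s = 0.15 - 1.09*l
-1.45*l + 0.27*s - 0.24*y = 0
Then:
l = 0.15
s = -0.92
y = -1.91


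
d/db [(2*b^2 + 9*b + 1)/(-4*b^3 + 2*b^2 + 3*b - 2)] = (8*b^4 + 72*b^3 - 12*b - 21)/(16*b^6 - 16*b^5 - 20*b^4 + 28*b^3 + b^2 - 12*b + 4)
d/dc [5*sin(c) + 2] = 5*cos(c)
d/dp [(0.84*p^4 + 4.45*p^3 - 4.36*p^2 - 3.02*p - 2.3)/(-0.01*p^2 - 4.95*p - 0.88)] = (-0.0168*p^5 - 12.5185*p^4 - 47.0118*p^3 + 9.8038*p^2 + 7.6276*p - 8.7274)/(0.0001*p^4 + 0.099*p^3 + 24.5201*p^2 + 8.712*p + 0.7744)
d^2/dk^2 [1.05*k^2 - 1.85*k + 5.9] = 2.10000000000000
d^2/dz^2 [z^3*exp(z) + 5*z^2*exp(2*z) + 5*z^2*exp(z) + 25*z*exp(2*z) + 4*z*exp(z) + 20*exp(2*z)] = (z^3 + 20*z^2*exp(z) + 11*z^2 + 140*z*exp(z) + 30*z + 190*exp(z) + 18)*exp(z)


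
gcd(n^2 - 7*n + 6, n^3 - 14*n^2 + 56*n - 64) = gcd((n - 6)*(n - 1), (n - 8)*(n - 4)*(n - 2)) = 1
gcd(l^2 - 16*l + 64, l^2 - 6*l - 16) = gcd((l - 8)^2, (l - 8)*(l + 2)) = l - 8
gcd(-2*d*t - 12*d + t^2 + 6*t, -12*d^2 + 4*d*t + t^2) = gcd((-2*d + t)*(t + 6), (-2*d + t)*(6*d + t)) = -2*d + t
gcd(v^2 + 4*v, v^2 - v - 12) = 1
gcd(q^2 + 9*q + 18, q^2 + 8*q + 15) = q + 3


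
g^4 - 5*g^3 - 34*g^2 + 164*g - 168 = (g - 7)*(g - 2)^2*(g + 6)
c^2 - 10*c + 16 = (c - 8)*(c - 2)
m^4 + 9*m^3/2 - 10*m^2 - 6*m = m*(m - 2)*(m + 1/2)*(m + 6)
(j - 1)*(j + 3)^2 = j^3 + 5*j^2 + 3*j - 9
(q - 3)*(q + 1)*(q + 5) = q^3 + 3*q^2 - 13*q - 15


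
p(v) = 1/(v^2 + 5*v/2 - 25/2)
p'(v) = (-2*v - 5/2)/(v^2 + 5*v/2 - 25/2)^2 = 2*(-4*v - 5)/(2*v^2 + 5*v - 25)^2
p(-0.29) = -0.08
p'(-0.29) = -0.01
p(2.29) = -0.65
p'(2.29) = -3.02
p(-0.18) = -0.08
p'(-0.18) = -0.01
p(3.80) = 0.09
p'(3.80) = -0.08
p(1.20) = -0.12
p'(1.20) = -0.08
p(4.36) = 0.06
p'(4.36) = -0.04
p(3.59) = 0.11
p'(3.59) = -0.11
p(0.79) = -0.10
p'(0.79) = -0.04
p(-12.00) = 0.01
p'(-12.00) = 0.00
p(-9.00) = 0.02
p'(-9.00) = 0.01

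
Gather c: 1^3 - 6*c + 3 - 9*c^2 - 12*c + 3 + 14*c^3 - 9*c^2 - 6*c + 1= 14*c^3 - 18*c^2 - 24*c + 8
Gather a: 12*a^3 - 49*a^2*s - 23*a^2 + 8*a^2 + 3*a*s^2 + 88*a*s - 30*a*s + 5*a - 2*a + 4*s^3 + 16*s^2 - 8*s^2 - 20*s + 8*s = 12*a^3 + a^2*(-49*s - 15) + a*(3*s^2 + 58*s + 3) + 4*s^3 + 8*s^2 - 12*s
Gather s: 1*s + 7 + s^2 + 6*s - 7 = s^2 + 7*s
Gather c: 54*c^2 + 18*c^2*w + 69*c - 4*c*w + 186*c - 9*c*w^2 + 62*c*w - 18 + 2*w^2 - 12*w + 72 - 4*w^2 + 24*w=c^2*(18*w + 54) + c*(-9*w^2 + 58*w + 255) - 2*w^2 + 12*w + 54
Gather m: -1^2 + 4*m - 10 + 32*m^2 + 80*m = 32*m^2 + 84*m - 11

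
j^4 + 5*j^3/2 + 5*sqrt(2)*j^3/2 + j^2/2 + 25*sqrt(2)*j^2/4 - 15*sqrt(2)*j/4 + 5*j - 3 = (j - 1/2)*(j + 3)*(j + sqrt(2)/2)*(j + 2*sqrt(2))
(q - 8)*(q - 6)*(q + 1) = q^3 - 13*q^2 + 34*q + 48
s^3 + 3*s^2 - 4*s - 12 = (s - 2)*(s + 2)*(s + 3)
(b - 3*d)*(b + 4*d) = b^2 + b*d - 12*d^2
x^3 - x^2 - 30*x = x*(x - 6)*(x + 5)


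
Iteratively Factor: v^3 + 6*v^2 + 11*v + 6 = (v + 1)*(v^2 + 5*v + 6) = (v + 1)*(v + 3)*(v + 2)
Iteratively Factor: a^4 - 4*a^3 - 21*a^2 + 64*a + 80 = (a - 4)*(a^3 - 21*a - 20) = (a - 4)*(a + 4)*(a^2 - 4*a - 5) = (a - 4)*(a + 1)*(a + 4)*(a - 5)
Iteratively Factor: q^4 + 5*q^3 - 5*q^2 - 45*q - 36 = (q - 3)*(q^3 + 8*q^2 + 19*q + 12) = (q - 3)*(q + 4)*(q^2 + 4*q + 3) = (q - 3)*(q + 1)*(q + 4)*(q + 3)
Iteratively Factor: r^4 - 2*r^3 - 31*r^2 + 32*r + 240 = (r - 4)*(r^3 + 2*r^2 - 23*r - 60) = (r - 5)*(r - 4)*(r^2 + 7*r + 12) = (r - 5)*(r - 4)*(r + 4)*(r + 3)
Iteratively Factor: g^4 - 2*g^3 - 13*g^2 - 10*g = (g + 2)*(g^3 - 4*g^2 - 5*g) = (g + 1)*(g + 2)*(g^2 - 5*g) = (g - 5)*(g + 1)*(g + 2)*(g)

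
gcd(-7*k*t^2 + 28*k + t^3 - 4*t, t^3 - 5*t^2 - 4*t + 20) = t^2 - 4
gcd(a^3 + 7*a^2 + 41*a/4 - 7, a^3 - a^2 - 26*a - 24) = a + 4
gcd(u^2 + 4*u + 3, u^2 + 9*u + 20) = 1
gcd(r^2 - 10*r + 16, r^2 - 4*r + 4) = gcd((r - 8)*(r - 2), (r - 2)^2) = r - 2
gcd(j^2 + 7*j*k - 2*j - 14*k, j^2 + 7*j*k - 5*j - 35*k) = j + 7*k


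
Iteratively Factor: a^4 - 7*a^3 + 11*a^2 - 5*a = (a - 1)*(a^3 - 6*a^2 + 5*a) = (a - 5)*(a - 1)*(a^2 - a) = a*(a - 5)*(a - 1)*(a - 1)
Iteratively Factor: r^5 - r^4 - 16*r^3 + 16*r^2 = (r)*(r^4 - r^3 - 16*r^2 + 16*r) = r*(r + 4)*(r^3 - 5*r^2 + 4*r) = r*(r - 1)*(r + 4)*(r^2 - 4*r) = r*(r - 4)*(r - 1)*(r + 4)*(r)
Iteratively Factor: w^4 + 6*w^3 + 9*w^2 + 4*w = (w + 4)*(w^3 + 2*w^2 + w) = (w + 1)*(w + 4)*(w^2 + w) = (w + 1)^2*(w + 4)*(w)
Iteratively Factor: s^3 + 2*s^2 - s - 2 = (s + 1)*(s^2 + s - 2) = (s - 1)*(s + 1)*(s + 2)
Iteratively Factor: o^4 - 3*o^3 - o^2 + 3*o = (o + 1)*(o^3 - 4*o^2 + 3*o) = o*(o + 1)*(o^2 - 4*o + 3) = o*(o - 3)*(o + 1)*(o - 1)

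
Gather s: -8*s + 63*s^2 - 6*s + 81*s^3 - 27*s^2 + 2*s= 81*s^3 + 36*s^2 - 12*s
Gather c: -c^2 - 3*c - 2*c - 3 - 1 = -c^2 - 5*c - 4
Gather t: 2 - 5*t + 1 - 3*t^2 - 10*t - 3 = -3*t^2 - 15*t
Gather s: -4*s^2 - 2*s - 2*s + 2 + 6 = -4*s^2 - 4*s + 8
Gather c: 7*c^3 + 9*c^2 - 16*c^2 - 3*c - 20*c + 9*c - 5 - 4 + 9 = 7*c^3 - 7*c^2 - 14*c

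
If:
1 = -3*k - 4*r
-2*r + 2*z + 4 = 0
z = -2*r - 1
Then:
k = -7/9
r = 1/3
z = -5/3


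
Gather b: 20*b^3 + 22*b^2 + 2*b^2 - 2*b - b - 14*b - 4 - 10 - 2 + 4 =20*b^3 + 24*b^2 - 17*b - 12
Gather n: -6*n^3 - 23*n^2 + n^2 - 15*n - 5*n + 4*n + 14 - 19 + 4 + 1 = -6*n^3 - 22*n^2 - 16*n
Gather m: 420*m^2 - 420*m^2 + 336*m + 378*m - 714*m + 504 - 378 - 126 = 0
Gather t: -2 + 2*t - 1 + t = 3*t - 3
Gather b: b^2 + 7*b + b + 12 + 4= b^2 + 8*b + 16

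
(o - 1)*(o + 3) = o^2 + 2*o - 3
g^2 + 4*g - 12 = (g - 2)*(g + 6)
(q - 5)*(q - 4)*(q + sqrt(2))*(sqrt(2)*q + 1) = sqrt(2)*q^4 - 9*sqrt(2)*q^3 + 3*q^3 - 27*q^2 + 21*sqrt(2)*q^2 - 9*sqrt(2)*q + 60*q + 20*sqrt(2)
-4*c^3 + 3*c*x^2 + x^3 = (-c + x)*(2*c + x)^2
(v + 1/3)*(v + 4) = v^2 + 13*v/3 + 4/3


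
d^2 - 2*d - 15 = (d - 5)*(d + 3)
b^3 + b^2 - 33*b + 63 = (b - 3)^2*(b + 7)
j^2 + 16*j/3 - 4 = (j - 2/3)*(j + 6)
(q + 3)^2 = q^2 + 6*q + 9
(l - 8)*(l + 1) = l^2 - 7*l - 8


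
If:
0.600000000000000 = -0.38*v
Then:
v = -1.58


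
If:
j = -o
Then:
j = -o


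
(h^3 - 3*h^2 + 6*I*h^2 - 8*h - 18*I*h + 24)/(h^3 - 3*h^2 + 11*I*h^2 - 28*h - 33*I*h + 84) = (h + 2*I)/(h + 7*I)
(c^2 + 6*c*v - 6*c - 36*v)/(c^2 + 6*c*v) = (c - 6)/c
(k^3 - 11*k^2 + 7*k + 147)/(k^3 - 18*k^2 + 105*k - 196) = (k + 3)/(k - 4)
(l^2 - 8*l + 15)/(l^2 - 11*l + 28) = (l^2 - 8*l + 15)/(l^2 - 11*l + 28)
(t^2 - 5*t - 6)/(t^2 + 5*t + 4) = (t - 6)/(t + 4)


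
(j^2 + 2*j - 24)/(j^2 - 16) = (j + 6)/(j + 4)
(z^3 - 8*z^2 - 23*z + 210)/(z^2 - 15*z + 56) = (z^2 - z - 30)/(z - 8)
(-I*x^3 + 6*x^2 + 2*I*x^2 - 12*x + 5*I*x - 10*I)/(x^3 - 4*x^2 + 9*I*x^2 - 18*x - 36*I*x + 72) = (-I*x^3 + x^2*(6 + 2*I) + x*(-12 + 5*I) - 10*I)/(x^3 + x^2*(-4 + 9*I) + x*(-18 - 36*I) + 72)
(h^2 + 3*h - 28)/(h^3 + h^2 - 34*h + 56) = 1/(h - 2)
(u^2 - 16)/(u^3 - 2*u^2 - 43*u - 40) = (16 - u^2)/(-u^3 + 2*u^2 + 43*u + 40)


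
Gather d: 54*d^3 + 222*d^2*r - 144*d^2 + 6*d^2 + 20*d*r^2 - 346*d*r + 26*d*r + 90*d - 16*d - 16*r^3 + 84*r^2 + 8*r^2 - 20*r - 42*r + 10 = 54*d^3 + d^2*(222*r - 138) + d*(20*r^2 - 320*r + 74) - 16*r^3 + 92*r^2 - 62*r + 10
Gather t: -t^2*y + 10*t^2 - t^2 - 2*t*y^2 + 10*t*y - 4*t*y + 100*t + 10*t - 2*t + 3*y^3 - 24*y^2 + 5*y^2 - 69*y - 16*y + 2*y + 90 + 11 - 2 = t^2*(9 - y) + t*(-2*y^2 + 6*y + 108) + 3*y^3 - 19*y^2 - 83*y + 99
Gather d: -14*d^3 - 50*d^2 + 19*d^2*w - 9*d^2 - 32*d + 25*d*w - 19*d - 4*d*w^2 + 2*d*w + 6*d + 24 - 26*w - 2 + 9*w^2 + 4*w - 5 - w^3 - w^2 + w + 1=-14*d^3 + d^2*(19*w - 59) + d*(-4*w^2 + 27*w - 45) - w^3 + 8*w^2 - 21*w + 18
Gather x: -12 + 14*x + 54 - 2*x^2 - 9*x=-2*x^2 + 5*x + 42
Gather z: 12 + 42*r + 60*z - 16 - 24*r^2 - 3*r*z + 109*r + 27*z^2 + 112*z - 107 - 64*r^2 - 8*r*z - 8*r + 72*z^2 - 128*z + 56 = -88*r^2 + 143*r + 99*z^2 + z*(44 - 11*r) - 55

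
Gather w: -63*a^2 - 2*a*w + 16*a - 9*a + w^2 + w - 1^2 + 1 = -63*a^2 + 7*a + w^2 + w*(1 - 2*a)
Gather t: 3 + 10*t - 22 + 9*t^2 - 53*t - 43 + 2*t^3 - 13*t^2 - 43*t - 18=2*t^3 - 4*t^2 - 86*t - 80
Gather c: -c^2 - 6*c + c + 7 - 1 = -c^2 - 5*c + 6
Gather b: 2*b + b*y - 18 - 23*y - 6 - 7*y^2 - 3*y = b*(y + 2) - 7*y^2 - 26*y - 24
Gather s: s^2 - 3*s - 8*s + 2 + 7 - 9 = s^2 - 11*s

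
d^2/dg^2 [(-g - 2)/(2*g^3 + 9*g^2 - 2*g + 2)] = 2*(-4*(g + 2)*(3*g^2 + 9*g - 1)^2 + (6*g^2 + 18*g + 3*(g + 2)*(2*g + 3) - 2)*(2*g^3 + 9*g^2 - 2*g + 2))/(2*g^3 + 9*g^2 - 2*g + 2)^3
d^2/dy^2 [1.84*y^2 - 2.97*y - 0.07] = 3.68000000000000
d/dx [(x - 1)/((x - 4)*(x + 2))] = (-x^2 + 2*x - 10)/(x^4 - 4*x^3 - 12*x^2 + 32*x + 64)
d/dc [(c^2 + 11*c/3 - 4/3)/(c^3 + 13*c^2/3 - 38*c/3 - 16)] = (-9*c^4 - 66*c^3 - 221*c^2 - 184*c - 680)/(9*c^6 + 78*c^5 - 59*c^4 - 1276*c^3 + 196*c^2 + 3648*c + 2304)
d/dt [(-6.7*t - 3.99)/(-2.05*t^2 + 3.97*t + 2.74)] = (13.735*t^2 - 26.599*t - (4.1*t - 3.97)*(6.7*t + 3.99) - 18.358)/(-2.05*t^2 + 3.97*t + 2.74)^2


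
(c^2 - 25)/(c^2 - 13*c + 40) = (c + 5)/(c - 8)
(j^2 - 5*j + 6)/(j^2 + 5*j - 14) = (j - 3)/(j + 7)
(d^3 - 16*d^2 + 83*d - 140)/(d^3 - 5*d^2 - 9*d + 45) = (d^2 - 11*d + 28)/(d^2 - 9)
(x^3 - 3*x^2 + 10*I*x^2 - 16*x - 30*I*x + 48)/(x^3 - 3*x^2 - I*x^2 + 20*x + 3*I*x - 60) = (x^2 + 10*I*x - 16)/(x^2 - I*x + 20)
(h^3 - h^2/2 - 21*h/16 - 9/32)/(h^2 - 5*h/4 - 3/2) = (8*h^2 - 10*h - 3)/(8*(h - 2))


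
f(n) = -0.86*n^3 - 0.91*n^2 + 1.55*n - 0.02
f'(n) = -2.58*n^2 - 1.82*n + 1.55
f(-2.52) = 4.06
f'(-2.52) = -10.25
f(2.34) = -12.39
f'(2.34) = -16.84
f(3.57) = -45.21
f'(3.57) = -37.83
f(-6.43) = 181.02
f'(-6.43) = -93.42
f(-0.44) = -0.80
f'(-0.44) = 1.85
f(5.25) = -141.41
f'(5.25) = -79.12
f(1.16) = -0.79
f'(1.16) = -4.03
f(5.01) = -123.24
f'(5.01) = -72.33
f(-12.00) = 1336.42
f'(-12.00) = -348.13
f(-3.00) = 10.36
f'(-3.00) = -16.21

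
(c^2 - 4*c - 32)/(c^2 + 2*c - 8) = (c - 8)/(c - 2)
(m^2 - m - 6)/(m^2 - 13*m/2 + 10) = 2*(m^2 - m - 6)/(2*m^2 - 13*m + 20)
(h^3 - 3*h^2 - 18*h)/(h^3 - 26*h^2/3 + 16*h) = 3*(h + 3)/(3*h - 8)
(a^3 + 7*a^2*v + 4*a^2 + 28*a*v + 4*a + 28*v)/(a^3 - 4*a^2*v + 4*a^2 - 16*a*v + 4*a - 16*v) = (-a - 7*v)/(-a + 4*v)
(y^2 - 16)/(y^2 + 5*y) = (y^2 - 16)/(y*(y + 5))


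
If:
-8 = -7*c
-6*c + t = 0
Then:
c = 8/7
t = 48/7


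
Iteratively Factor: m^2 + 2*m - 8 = (m + 4)*(m - 2)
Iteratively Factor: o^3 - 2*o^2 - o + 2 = (o + 1)*(o^2 - 3*o + 2) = (o - 2)*(o + 1)*(o - 1)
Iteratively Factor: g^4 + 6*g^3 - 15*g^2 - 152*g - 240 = (g + 4)*(g^3 + 2*g^2 - 23*g - 60) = (g + 4)^2*(g^2 - 2*g - 15) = (g + 3)*(g + 4)^2*(g - 5)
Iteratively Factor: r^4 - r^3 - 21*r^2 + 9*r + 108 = (r + 3)*(r^3 - 4*r^2 - 9*r + 36) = (r + 3)^2*(r^2 - 7*r + 12) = (r - 4)*(r + 3)^2*(r - 3)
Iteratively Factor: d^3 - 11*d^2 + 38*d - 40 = (d - 5)*(d^2 - 6*d + 8) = (d - 5)*(d - 2)*(d - 4)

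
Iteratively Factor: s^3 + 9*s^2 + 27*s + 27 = (s + 3)*(s^2 + 6*s + 9) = (s + 3)^2*(s + 3)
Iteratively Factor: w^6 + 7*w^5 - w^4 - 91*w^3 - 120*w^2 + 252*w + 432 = (w - 3)*(w^5 + 10*w^4 + 29*w^3 - 4*w^2 - 132*w - 144) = (w - 3)*(w + 3)*(w^4 + 7*w^3 + 8*w^2 - 28*w - 48) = (w - 3)*(w - 2)*(w + 3)*(w^3 + 9*w^2 + 26*w + 24) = (w - 3)*(w - 2)*(w + 3)^2*(w^2 + 6*w + 8) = (w - 3)*(w - 2)*(w + 2)*(w + 3)^2*(w + 4)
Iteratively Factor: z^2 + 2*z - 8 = (z + 4)*(z - 2)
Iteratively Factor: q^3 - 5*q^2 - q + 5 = (q - 5)*(q^2 - 1) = (q - 5)*(q - 1)*(q + 1)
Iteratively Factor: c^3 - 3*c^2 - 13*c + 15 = (c + 3)*(c^2 - 6*c + 5) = (c - 5)*(c + 3)*(c - 1)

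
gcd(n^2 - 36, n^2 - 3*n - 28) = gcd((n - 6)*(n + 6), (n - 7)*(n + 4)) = 1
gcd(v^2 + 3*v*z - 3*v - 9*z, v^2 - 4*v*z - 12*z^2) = 1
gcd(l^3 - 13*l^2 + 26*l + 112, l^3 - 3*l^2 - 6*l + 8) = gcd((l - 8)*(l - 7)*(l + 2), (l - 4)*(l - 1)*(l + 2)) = l + 2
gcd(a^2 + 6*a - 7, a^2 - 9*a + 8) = a - 1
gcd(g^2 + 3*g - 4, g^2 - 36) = 1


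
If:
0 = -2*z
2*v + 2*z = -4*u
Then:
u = -v/2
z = 0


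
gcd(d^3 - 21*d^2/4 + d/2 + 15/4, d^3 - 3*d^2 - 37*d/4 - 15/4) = d - 5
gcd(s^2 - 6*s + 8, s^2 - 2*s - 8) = s - 4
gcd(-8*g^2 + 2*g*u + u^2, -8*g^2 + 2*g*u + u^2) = -8*g^2 + 2*g*u + u^2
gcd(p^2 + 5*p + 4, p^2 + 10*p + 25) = 1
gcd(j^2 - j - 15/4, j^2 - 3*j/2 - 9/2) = j + 3/2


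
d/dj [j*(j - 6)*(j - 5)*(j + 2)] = 4*j^3 - 27*j^2 + 16*j + 60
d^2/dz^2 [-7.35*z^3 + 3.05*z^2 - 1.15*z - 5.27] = 6.1 - 44.1*z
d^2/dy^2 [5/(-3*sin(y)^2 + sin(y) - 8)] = 5*(36*sin(y)^4 - 9*sin(y)^3 - 149*sin(y)^2 + 26*sin(y) + 46)/(3*sin(y)^2 - sin(y) + 8)^3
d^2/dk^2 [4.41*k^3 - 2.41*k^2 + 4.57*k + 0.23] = 26.46*k - 4.82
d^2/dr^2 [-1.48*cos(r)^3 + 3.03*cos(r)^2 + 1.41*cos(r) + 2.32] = -0.300000000000001*cos(r) - 6.06*cos(2*r) + 3.33*cos(3*r)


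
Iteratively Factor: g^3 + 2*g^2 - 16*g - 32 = (g - 4)*(g^2 + 6*g + 8) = (g - 4)*(g + 2)*(g + 4)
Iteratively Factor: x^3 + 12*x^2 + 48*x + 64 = (x + 4)*(x^2 + 8*x + 16) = (x + 4)^2*(x + 4)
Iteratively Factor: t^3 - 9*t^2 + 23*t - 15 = (t - 3)*(t^2 - 6*t + 5) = (t - 3)*(t - 1)*(t - 5)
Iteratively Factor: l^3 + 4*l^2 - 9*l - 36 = (l - 3)*(l^2 + 7*l + 12) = (l - 3)*(l + 3)*(l + 4)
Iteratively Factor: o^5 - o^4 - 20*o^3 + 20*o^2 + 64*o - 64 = (o + 2)*(o^4 - 3*o^3 - 14*o^2 + 48*o - 32) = (o - 4)*(o + 2)*(o^3 + o^2 - 10*o + 8) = (o - 4)*(o - 2)*(o + 2)*(o^2 + 3*o - 4) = (o - 4)*(o - 2)*(o + 2)*(o + 4)*(o - 1)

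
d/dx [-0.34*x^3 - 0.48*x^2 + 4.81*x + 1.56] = -1.02*x^2 - 0.96*x + 4.81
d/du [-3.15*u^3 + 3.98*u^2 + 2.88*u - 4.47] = -9.45*u^2 + 7.96*u + 2.88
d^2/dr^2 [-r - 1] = 0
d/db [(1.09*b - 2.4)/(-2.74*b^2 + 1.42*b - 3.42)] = (2.9866*b^2 - 13.152*b - 0.3198)/(7.5076*b^4 - 7.7816*b^3 + 20.758*b^2 - 9.7128*b + 11.6964)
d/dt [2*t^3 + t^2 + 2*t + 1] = 6*t^2 + 2*t + 2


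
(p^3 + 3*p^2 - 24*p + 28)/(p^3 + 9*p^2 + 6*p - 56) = (p - 2)/(p + 4)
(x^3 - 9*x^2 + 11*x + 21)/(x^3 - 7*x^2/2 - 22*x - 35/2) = 2*(x - 3)/(2*x + 5)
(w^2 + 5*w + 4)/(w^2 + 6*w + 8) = (w + 1)/(w + 2)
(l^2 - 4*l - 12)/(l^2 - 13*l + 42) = (l + 2)/(l - 7)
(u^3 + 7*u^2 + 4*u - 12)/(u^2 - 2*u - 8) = (u^2 + 5*u - 6)/(u - 4)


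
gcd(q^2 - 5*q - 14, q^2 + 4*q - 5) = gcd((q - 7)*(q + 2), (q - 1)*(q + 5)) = 1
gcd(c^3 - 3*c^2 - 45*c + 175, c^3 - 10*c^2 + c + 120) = c - 5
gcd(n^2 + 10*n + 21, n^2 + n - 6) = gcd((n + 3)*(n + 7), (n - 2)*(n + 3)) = n + 3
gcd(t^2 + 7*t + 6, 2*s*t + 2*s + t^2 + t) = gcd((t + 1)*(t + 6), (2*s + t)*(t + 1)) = t + 1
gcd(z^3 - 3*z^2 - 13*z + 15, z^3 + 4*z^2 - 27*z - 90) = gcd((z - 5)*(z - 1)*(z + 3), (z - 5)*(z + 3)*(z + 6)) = z^2 - 2*z - 15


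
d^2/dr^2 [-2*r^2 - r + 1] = -4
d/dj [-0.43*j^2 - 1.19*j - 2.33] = -0.86*j - 1.19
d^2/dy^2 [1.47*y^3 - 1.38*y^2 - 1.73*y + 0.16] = 8.82*y - 2.76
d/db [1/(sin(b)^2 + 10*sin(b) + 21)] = -2*(sin(b) + 5)*cos(b)/(sin(b)^2 + 10*sin(b) + 21)^2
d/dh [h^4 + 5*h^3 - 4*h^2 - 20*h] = 4*h^3 + 15*h^2 - 8*h - 20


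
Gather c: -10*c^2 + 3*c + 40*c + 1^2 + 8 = -10*c^2 + 43*c + 9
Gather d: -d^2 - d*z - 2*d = -d^2 + d*(-z - 2)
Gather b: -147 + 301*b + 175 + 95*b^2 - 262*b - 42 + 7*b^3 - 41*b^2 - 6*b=7*b^3 + 54*b^2 + 33*b - 14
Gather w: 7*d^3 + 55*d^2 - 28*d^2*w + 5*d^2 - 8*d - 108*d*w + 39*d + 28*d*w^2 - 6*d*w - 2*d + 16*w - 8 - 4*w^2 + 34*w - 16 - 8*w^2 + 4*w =7*d^3 + 60*d^2 + 29*d + w^2*(28*d - 12) + w*(-28*d^2 - 114*d + 54) - 24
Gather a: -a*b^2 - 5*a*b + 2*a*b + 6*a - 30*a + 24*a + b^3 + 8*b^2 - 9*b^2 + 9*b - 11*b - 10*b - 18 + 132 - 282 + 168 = a*(-b^2 - 3*b) + b^3 - b^2 - 12*b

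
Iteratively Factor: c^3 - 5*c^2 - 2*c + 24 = (c + 2)*(c^2 - 7*c + 12) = (c - 3)*(c + 2)*(c - 4)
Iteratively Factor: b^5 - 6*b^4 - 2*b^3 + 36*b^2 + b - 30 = (b - 5)*(b^4 - b^3 - 7*b^2 + b + 6) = (b - 5)*(b + 2)*(b^3 - 3*b^2 - b + 3) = (b - 5)*(b - 1)*(b + 2)*(b^2 - 2*b - 3) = (b - 5)*(b - 1)*(b + 1)*(b + 2)*(b - 3)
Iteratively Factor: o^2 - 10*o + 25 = (o - 5)*(o - 5)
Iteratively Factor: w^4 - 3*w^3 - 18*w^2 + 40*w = (w + 4)*(w^3 - 7*w^2 + 10*w) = w*(w + 4)*(w^2 - 7*w + 10) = w*(w - 5)*(w + 4)*(w - 2)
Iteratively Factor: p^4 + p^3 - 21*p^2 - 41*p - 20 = (p + 4)*(p^3 - 3*p^2 - 9*p - 5) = (p + 1)*(p + 4)*(p^2 - 4*p - 5) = (p - 5)*(p + 1)*(p + 4)*(p + 1)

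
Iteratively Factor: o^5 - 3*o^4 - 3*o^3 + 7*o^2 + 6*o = (o + 1)*(o^4 - 4*o^3 + o^2 + 6*o) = (o + 1)^2*(o^3 - 5*o^2 + 6*o) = (o - 2)*(o + 1)^2*(o^2 - 3*o) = (o - 3)*(o - 2)*(o + 1)^2*(o)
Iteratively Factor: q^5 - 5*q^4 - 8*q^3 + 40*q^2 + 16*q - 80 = (q - 5)*(q^4 - 8*q^2 + 16) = (q - 5)*(q + 2)*(q^3 - 2*q^2 - 4*q + 8) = (q - 5)*(q + 2)^2*(q^2 - 4*q + 4) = (q - 5)*(q - 2)*(q + 2)^2*(q - 2)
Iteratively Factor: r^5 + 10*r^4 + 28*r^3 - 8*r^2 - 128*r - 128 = (r + 4)*(r^4 + 6*r^3 + 4*r^2 - 24*r - 32) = (r + 2)*(r + 4)*(r^3 + 4*r^2 - 4*r - 16) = (r + 2)*(r + 4)^2*(r^2 - 4) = (r + 2)^2*(r + 4)^2*(r - 2)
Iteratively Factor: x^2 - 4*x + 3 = (x - 1)*(x - 3)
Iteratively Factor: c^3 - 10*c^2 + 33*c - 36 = (c - 3)*(c^2 - 7*c + 12) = (c - 4)*(c - 3)*(c - 3)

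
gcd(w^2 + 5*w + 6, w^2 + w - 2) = w + 2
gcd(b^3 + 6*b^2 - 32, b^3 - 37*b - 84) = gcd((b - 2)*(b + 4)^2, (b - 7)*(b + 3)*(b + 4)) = b + 4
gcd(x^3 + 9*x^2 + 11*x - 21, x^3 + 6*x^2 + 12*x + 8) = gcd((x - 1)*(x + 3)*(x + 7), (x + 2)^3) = 1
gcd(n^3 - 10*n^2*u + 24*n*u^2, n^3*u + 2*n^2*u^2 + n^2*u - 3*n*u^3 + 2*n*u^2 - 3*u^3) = 1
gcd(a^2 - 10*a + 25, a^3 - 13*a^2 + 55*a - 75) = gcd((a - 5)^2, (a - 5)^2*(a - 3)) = a^2 - 10*a + 25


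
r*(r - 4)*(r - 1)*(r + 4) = r^4 - r^3 - 16*r^2 + 16*r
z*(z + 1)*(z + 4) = z^3 + 5*z^2 + 4*z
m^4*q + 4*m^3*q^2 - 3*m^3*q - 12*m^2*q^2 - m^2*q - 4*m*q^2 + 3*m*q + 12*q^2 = (m - 3)*(m - 1)*(m + 4*q)*(m*q + q)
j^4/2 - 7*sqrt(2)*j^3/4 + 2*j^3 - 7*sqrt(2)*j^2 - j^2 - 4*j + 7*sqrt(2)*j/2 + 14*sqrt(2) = (j/2 + sqrt(2)/2)*(j + 4)*(j - 7*sqrt(2)/2)*(j - sqrt(2))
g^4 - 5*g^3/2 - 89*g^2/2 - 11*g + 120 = (g - 8)*(g - 3/2)*(g + 2)*(g + 5)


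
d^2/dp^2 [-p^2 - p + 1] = -2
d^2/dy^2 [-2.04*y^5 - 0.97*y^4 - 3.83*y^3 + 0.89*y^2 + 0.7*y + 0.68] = -40.8*y^3 - 11.64*y^2 - 22.98*y + 1.78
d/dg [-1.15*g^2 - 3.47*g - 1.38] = -2.3*g - 3.47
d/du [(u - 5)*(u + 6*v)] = 2*u + 6*v - 5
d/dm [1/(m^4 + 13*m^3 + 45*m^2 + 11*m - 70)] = (-4*m^3 - 39*m^2 - 90*m - 11)/(m^4 + 13*m^3 + 45*m^2 + 11*m - 70)^2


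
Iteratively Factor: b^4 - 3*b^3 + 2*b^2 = (b - 1)*(b^3 - 2*b^2) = (b - 2)*(b - 1)*(b^2) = b*(b - 2)*(b - 1)*(b)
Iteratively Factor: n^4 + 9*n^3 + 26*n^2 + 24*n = (n)*(n^3 + 9*n^2 + 26*n + 24) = n*(n + 4)*(n^2 + 5*n + 6) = n*(n + 3)*(n + 4)*(n + 2)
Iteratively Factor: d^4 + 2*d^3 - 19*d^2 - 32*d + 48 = (d - 4)*(d^3 + 6*d^2 + 5*d - 12) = (d - 4)*(d - 1)*(d^2 + 7*d + 12) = (d - 4)*(d - 1)*(d + 4)*(d + 3)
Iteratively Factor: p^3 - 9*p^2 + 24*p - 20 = (p - 5)*(p^2 - 4*p + 4) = (p - 5)*(p - 2)*(p - 2)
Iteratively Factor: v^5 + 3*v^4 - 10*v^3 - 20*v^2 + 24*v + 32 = (v - 2)*(v^4 + 5*v^3 - 20*v - 16) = (v - 2)*(v + 1)*(v^3 + 4*v^2 - 4*v - 16) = (v - 2)*(v + 1)*(v + 2)*(v^2 + 2*v - 8) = (v - 2)^2*(v + 1)*(v + 2)*(v + 4)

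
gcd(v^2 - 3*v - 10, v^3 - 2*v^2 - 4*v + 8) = v + 2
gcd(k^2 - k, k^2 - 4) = 1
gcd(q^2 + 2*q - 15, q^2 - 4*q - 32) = 1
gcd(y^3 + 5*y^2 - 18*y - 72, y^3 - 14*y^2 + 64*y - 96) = y - 4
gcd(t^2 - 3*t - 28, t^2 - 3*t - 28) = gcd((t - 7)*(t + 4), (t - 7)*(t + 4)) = t^2 - 3*t - 28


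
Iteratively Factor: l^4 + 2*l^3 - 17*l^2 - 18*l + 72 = (l - 2)*(l^3 + 4*l^2 - 9*l - 36) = (l - 2)*(l + 3)*(l^2 + l - 12) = (l - 3)*(l - 2)*(l + 3)*(l + 4)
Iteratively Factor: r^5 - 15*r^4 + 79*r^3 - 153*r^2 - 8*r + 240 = (r - 4)*(r^4 - 11*r^3 + 35*r^2 - 13*r - 60) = (r - 5)*(r - 4)*(r^3 - 6*r^2 + 5*r + 12) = (r - 5)*(r - 4)*(r + 1)*(r^2 - 7*r + 12) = (r - 5)*(r - 4)*(r - 3)*(r + 1)*(r - 4)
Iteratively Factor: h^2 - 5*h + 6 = (h - 3)*(h - 2)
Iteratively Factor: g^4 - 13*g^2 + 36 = (g - 2)*(g^3 + 2*g^2 - 9*g - 18) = (g - 2)*(g + 3)*(g^2 - g - 6) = (g - 2)*(g + 2)*(g + 3)*(g - 3)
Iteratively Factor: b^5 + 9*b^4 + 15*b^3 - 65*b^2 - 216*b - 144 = (b + 4)*(b^4 + 5*b^3 - 5*b^2 - 45*b - 36) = (b - 3)*(b + 4)*(b^3 + 8*b^2 + 19*b + 12) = (b - 3)*(b + 4)^2*(b^2 + 4*b + 3) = (b - 3)*(b + 3)*(b + 4)^2*(b + 1)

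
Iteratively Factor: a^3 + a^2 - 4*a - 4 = (a + 1)*(a^2 - 4) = (a + 1)*(a + 2)*(a - 2)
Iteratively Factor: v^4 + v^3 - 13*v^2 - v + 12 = (v + 4)*(v^3 - 3*v^2 - v + 3) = (v - 3)*(v + 4)*(v^2 - 1) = (v - 3)*(v - 1)*(v + 4)*(v + 1)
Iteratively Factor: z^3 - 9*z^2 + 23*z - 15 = (z - 3)*(z^2 - 6*z + 5) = (z - 5)*(z - 3)*(z - 1)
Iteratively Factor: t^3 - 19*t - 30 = (t + 3)*(t^2 - 3*t - 10) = (t - 5)*(t + 3)*(t + 2)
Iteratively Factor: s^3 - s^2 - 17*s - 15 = (s - 5)*(s^2 + 4*s + 3) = (s - 5)*(s + 3)*(s + 1)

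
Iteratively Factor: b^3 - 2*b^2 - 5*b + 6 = (b + 2)*(b^2 - 4*b + 3) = (b - 1)*(b + 2)*(b - 3)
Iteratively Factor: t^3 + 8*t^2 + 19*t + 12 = (t + 4)*(t^2 + 4*t + 3) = (t + 1)*(t + 4)*(t + 3)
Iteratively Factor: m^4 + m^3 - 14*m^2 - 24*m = (m)*(m^3 + m^2 - 14*m - 24) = m*(m - 4)*(m^2 + 5*m + 6) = m*(m - 4)*(m + 3)*(m + 2)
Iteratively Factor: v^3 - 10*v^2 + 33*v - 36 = (v - 3)*(v^2 - 7*v + 12) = (v - 3)^2*(v - 4)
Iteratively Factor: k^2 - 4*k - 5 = (k - 5)*(k + 1)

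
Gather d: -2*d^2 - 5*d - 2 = -2*d^2 - 5*d - 2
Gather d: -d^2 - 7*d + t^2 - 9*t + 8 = -d^2 - 7*d + t^2 - 9*t + 8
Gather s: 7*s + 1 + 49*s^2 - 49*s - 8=49*s^2 - 42*s - 7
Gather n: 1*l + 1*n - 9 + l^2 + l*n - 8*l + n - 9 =l^2 - 7*l + n*(l + 2) - 18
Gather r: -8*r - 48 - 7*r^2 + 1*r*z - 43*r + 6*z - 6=-7*r^2 + r*(z - 51) + 6*z - 54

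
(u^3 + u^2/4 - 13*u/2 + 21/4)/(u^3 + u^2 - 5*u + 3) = (u - 7/4)/(u - 1)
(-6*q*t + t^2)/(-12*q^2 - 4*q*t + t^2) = t/(2*q + t)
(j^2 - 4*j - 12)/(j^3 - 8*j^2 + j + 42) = (j - 6)/(j^2 - 10*j + 21)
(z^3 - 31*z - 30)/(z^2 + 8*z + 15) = (z^2 - 5*z - 6)/(z + 3)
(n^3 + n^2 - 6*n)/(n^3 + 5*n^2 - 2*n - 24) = n/(n + 4)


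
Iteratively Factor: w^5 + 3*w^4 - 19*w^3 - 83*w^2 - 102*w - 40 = (w + 4)*(w^4 - w^3 - 15*w^2 - 23*w - 10) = (w - 5)*(w + 4)*(w^3 + 4*w^2 + 5*w + 2) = (w - 5)*(w + 1)*(w + 4)*(w^2 + 3*w + 2) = (w - 5)*(w + 1)^2*(w + 4)*(w + 2)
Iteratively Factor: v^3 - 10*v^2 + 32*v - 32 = (v - 2)*(v^2 - 8*v + 16) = (v - 4)*(v - 2)*(v - 4)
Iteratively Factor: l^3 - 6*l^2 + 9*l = (l - 3)*(l^2 - 3*l) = l*(l - 3)*(l - 3)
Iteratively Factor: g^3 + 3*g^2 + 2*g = (g)*(g^2 + 3*g + 2) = g*(g + 2)*(g + 1)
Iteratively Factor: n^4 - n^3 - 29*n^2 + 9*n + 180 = (n - 3)*(n^3 + 2*n^2 - 23*n - 60) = (n - 5)*(n - 3)*(n^2 + 7*n + 12) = (n - 5)*(n - 3)*(n + 4)*(n + 3)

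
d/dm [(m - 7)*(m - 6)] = 2*m - 13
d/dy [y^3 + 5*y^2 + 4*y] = 3*y^2 + 10*y + 4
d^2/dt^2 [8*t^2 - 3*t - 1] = 16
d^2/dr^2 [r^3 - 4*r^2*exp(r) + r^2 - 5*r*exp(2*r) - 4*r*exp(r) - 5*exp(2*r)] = -4*r^2*exp(r) - 20*r*exp(2*r) - 20*r*exp(r) + 6*r - 40*exp(2*r) - 16*exp(r) + 2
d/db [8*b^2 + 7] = 16*b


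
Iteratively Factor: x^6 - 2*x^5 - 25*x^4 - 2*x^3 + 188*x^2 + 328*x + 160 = (x + 1)*(x^5 - 3*x^4 - 22*x^3 + 20*x^2 + 168*x + 160) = (x + 1)*(x + 2)*(x^4 - 5*x^3 - 12*x^2 + 44*x + 80) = (x - 4)*(x + 1)*(x + 2)*(x^3 - x^2 - 16*x - 20) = (x - 4)*(x + 1)*(x + 2)^2*(x^2 - 3*x - 10) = (x - 4)*(x + 1)*(x + 2)^3*(x - 5)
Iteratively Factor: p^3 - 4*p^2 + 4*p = (p)*(p^2 - 4*p + 4) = p*(p - 2)*(p - 2)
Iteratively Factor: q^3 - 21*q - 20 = (q + 4)*(q^2 - 4*q - 5) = (q - 5)*(q + 4)*(q + 1)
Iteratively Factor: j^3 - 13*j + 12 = (j + 4)*(j^2 - 4*j + 3) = (j - 3)*(j + 4)*(j - 1)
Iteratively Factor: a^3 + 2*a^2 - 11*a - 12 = (a + 4)*(a^2 - 2*a - 3) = (a - 3)*(a + 4)*(a + 1)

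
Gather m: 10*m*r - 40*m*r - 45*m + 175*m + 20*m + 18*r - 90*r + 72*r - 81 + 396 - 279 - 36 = m*(150 - 30*r)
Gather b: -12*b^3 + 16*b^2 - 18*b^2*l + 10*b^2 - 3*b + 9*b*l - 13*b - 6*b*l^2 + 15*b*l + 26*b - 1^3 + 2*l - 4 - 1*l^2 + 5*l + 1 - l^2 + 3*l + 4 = -12*b^3 + b^2*(26 - 18*l) + b*(-6*l^2 + 24*l + 10) - 2*l^2 + 10*l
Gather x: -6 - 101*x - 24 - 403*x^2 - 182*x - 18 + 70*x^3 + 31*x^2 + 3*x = 70*x^3 - 372*x^2 - 280*x - 48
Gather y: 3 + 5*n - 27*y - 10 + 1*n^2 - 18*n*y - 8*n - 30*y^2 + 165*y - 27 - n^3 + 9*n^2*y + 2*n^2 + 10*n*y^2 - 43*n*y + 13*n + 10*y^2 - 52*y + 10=-n^3 + 3*n^2 + 10*n + y^2*(10*n - 20) + y*(9*n^2 - 61*n + 86) - 24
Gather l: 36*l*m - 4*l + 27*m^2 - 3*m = l*(36*m - 4) + 27*m^2 - 3*m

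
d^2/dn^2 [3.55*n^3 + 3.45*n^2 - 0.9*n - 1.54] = 21.3*n + 6.9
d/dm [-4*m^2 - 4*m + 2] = -8*m - 4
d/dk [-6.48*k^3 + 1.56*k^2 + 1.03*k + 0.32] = -19.44*k^2 + 3.12*k + 1.03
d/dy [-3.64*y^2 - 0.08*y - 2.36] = -7.28*y - 0.08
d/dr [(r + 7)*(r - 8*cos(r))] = r + (r + 7)*(8*sin(r) + 1) - 8*cos(r)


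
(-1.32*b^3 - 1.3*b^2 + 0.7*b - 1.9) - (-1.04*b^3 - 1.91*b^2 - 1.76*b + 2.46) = -0.28*b^3 + 0.61*b^2 + 2.46*b - 4.36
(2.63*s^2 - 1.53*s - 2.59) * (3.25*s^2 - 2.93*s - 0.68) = 8.5475*s^4 - 12.6784*s^3 - 5.723*s^2 + 8.6291*s + 1.7612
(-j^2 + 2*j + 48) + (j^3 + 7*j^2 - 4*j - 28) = j^3 + 6*j^2 - 2*j + 20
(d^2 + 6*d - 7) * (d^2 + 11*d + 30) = d^4 + 17*d^3 + 89*d^2 + 103*d - 210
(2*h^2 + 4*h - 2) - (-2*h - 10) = 2*h^2 + 6*h + 8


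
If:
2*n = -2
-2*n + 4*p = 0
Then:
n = -1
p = -1/2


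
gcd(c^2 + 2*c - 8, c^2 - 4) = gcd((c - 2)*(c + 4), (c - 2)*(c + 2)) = c - 2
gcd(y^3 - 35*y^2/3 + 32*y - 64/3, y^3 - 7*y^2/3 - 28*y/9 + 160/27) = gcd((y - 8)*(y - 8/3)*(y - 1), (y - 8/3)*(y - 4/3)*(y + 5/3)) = y - 8/3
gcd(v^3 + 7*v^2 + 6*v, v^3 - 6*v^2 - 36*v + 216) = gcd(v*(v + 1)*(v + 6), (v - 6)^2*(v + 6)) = v + 6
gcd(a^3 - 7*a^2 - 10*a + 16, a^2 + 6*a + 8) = a + 2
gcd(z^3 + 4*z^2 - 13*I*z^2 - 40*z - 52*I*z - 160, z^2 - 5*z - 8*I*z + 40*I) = z - 8*I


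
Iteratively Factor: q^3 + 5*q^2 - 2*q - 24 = (q + 4)*(q^2 + q - 6) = (q + 3)*(q + 4)*(q - 2)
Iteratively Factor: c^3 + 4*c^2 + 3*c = (c)*(c^2 + 4*c + 3) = c*(c + 3)*(c + 1)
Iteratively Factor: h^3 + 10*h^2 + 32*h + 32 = (h + 4)*(h^2 + 6*h + 8) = (h + 2)*(h + 4)*(h + 4)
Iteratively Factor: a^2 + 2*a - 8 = (a - 2)*(a + 4)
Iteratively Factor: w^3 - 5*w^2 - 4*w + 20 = (w - 5)*(w^2 - 4) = (w - 5)*(w - 2)*(w + 2)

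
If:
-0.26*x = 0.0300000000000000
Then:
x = -0.12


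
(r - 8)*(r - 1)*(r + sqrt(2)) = r^3 - 9*r^2 + sqrt(2)*r^2 - 9*sqrt(2)*r + 8*r + 8*sqrt(2)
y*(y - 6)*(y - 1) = y^3 - 7*y^2 + 6*y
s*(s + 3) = s^2 + 3*s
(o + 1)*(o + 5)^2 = o^3 + 11*o^2 + 35*o + 25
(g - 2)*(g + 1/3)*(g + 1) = g^3 - 2*g^2/3 - 7*g/3 - 2/3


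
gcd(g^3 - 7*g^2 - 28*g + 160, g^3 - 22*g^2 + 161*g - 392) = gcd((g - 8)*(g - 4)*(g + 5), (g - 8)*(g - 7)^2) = g - 8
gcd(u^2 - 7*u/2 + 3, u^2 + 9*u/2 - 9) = u - 3/2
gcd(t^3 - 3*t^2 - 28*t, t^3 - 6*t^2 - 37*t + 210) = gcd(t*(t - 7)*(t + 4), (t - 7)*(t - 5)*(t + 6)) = t - 7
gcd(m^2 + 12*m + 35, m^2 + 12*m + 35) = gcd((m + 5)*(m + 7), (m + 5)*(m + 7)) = m^2 + 12*m + 35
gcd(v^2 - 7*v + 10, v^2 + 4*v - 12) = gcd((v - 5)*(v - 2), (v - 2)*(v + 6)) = v - 2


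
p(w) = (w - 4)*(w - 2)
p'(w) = 2*w - 6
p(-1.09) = 15.73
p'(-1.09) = -8.18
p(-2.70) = 31.49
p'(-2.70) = -11.40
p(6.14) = 8.86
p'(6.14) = 6.28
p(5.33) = 4.43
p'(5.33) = 4.66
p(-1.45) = 18.80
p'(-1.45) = -8.90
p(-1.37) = 18.10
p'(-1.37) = -8.74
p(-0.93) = 14.44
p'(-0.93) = -7.86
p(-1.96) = 23.60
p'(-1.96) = -9.92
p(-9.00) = 143.00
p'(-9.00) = -24.00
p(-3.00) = 35.00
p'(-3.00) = -12.00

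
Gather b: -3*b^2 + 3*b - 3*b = -3*b^2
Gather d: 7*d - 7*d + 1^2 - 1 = 0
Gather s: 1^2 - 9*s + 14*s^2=14*s^2 - 9*s + 1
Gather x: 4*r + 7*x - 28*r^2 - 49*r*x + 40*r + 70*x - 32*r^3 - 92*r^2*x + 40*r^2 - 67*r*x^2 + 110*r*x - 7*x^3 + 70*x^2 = -32*r^3 + 12*r^2 + 44*r - 7*x^3 + x^2*(70 - 67*r) + x*(-92*r^2 + 61*r + 77)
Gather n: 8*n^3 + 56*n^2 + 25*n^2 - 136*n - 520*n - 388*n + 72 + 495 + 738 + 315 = 8*n^3 + 81*n^2 - 1044*n + 1620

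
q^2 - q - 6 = (q - 3)*(q + 2)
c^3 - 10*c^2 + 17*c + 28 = (c - 7)*(c - 4)*(c + 1)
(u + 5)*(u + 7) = u^2 + 12*u + 35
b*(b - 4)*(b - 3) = b^3 - 7*b^2 + 12*b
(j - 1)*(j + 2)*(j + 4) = j^3 + 5*j^2 + 2*j - 8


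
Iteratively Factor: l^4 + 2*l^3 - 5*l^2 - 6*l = (l + 1)*(l^3 + l^2 - 6*l) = (l - 2)*(l + 1)*(l^2 + 3*l) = l*(l - 2)*(l + 1)*(l + 3)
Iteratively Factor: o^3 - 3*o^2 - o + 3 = (o - 1)*(o^2 - 2*o - 3) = (o - 1)*(o + 1)*(o - 3)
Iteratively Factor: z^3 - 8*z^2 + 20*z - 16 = (z - 2)*(z^2 - 6*z + 8) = (z - 2)^2*(z - 4)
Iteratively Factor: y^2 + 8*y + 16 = (y + 4)*(y + 4)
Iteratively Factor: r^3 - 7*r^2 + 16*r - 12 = (r - 2)*(r^2 - 5*r + 6) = (r - 2)^2*(r - 3)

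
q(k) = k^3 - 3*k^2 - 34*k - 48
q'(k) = 3*k^2 - 6*k - 34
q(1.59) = -105.62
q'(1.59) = -35.96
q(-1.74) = -3.19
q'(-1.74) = -14.48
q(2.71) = -142.27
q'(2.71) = -28.23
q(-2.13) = 1.15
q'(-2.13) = -7.61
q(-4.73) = -60.12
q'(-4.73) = 61.50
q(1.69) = -109.20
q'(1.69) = -35.57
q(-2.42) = 2.54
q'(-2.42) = -1.91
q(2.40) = -133.06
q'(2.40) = -31.12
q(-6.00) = -168.00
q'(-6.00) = 110.00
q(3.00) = -150.00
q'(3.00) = -25.00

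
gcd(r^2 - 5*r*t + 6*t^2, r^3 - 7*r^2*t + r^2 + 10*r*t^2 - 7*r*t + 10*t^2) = r - 2*t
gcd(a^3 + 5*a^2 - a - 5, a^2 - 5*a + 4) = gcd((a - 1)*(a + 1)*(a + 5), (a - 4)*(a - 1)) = a - 1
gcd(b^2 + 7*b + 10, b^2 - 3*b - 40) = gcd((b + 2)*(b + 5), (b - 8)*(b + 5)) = b + 5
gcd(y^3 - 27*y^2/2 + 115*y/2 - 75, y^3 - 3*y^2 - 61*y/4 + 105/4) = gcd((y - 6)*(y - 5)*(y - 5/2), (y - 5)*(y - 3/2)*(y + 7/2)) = y - 5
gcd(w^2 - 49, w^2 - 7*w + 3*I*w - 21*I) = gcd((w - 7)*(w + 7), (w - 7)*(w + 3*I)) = w - 7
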